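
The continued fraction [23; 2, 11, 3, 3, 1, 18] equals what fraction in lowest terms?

Using pₖ = aₖpₖ₋₁ + pₖ₋₂ and qₖ = aₖqₖ₋₁ + qₖ₋₂:
  k=0: a=23, p=23, q=1
  k=1: a=2, p=47, q=2
  k=2: a=11, p=540, q=23
  k=3: a=3, p=1667, q=71
  k=4: a=3, p=5541, q=236
  k=5: a=1, p=7208, q=307
  k=6: a=18, p=135285, q=5762

135285/5762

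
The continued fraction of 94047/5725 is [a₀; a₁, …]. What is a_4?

17

94047 = 16·5725 + 2447   →  a_0 = 16
5725 = 2·2447 + 831   →  a_1 = 2
2447 = 2·831 + 785   →  a_2 = 2
831 = 1·785 + 46   →  a_3 = 1
785 = 17·46 + 3   →  a_4 = 17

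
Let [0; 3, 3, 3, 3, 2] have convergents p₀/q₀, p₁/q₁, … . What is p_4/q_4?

33/109

Using pₖ = aₖpₖ₋₁ + pₖ₋₂, qₖ = aₖqₖ₋₁ + qₖ₋₂ (with p₋₁=1, p₋₂=0, q₋₁=0, q₋₂=1):
  k=0: a=0, p=0, q=1
  k=1: a=3, p=1, q=3
  k=2: a=3, p=3, q=10
  k=3: a=3, p=10, q=33
  k=4: a=3, p=33, q=109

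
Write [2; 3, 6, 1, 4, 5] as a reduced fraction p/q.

Using pₖ = aₖpₖ₋₁ + pₖ₋₂ and qₖ = aₖqₖ₋₁ + qₖ₋₂:
  k=0: a=2, p=2, q=1
  k=1: a=3, p=7, q=3
  k=2: a=6, p=44, q=19
  k=3: a=1, p=51, q=22
  k=4: a=4, p=248, q=107
  k=5: a=5, p=1291, q=557

1291/557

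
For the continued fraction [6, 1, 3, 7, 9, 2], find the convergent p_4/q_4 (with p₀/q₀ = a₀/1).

1791/265

Using pₖ = aₖpₖ₋₁ + pₖ₋₂, qₖ = aₖqₖ₋₁ + qₖ₋₂ (with p₋₁=1, p₋₂=0, q₋₁=0, q₋₂=1):
  k=0: a=6, p=6, q=1
  k=1: a=1, p=7, q=1
  k=2: a=3, p=27, q=4
  k=3: a=7, p=196, q=29
  k=4: a=9, p=1791, q=265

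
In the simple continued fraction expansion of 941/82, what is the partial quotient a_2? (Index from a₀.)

941 = 11·82 + 39   →  a_0 = 11
82 = 2·39 + 4   →  a_1 = 2
39 = 9·4 + 3   →  a_2 = 9

9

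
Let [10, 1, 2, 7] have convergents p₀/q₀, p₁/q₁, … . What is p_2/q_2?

32/3

Using pₖ = aₖpₖ₋₁ + pₖ₋₂, qₖ = aₖqₖ₋₁ + qₖ₋₂ (with p₋₁=1, p₋₂=0, q₋₁=0, q₋₂=1):
  k=0: a=10, p=10, q=1
  k=1: a=1, p=11, q=1
  k=2: a=2, p=32, q=3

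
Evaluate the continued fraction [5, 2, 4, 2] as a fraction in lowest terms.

109/20

Fold from the inside: start with 2/1.
  4 + 1/2 = 9/2
  2 + 2/9 = 20/9
  5 + 9/20 = 109/20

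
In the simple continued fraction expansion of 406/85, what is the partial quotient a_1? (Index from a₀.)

1

406 = 4·85 + 66   →  a_0 = 4
85 = 1·66 + 19   →  a_1 = 1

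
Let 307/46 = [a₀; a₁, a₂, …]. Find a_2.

2

307 = 6·46 + 31   →  a_0 = 6
46 = 1·31 + 15   →  a_1 = 1
31 = 2·15 + 1   →  a_2 = 2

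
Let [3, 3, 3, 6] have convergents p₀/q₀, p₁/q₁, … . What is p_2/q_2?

Using pₖ = aₖpₖ₋₁ + pₖ₋₂, qₖ = aₖqₖ₋₁ + qₖ₋₂ (with p₋₁=1, p₋₂=0, q₋₁=0, q₋₂=1):
  k=0: a=3, p=3, q=1
  k=1: a=3, p=10, q=3
  k=2: a=3, p=33, q=10

33/10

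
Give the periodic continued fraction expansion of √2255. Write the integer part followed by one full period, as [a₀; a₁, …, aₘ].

[47; 2, 18, 2, 94]

a₀ = ⌊√2255⌋ = 47.
With m₀=0, d₀=1 and mₖ₊₁ = dₖaₖ − mₖ, dₖ₊₁ = (n − mₖ₊₁²)/dₖ, aₖ₊₁ = ⌊(a₀+mₖ₊₁)/dₖ₊₁⌋:
  k=1: m=47, d=46, a=2
  k=2: m=45, d=5, a=18
  k=3: m=45, d=46, a=2
  k=4: m=47, d=1, a=94
d=1 and a=2a₀=94 at k=4, so the next step gives (m, d) = (47, 46) again — its k=1 value — and the period has length 4.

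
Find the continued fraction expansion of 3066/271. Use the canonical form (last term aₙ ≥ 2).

3066 = 11·271 + 85
271 = 3·85 + 16
85 = 5·16 + 5
16 = 3·5 + 1
5 = 5·1 + 0  (stop)
So 3066/271 = [11; 3, 5, 3, 5].

[11; 3, 5, 3, 5]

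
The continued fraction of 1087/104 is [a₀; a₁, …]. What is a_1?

2

1087 = 10·104 + 47   →  a_0 = 10
104 = 2·47 + 10   →  a_1 = 2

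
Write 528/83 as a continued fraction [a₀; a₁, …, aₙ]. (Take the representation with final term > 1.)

[6; 2, 1, 3, 3, 2]

528 = 6*83 + 30
83 = 2*30 + 23
30 = 1*23 + 7
23 = 3*7 + 2
7 = 3*2 + 1
2 = 2*1 + 0  (stop)
So 528/83 = [6; 2, 1, 3, 3, 2].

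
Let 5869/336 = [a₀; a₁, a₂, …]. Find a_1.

5869 = 17·336 + 157   →  a_0 = 17
336 = 2·157 + 22   →  a_1 = 2

2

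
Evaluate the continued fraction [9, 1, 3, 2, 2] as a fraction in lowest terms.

215/22

Using pₖ = aₖpₖ₋₁ + pₖ₋₂ and qₖ = aₖqₖ₋₁ + qₖ₋₂:
  k=0: a=9, p=9, q=1
  k=1: a=1, p=10, q=1
  k=2: a=3, p=39, q=4
  k=3: a=2, p=88, q=9
  k=4: a=2, p=215, q=22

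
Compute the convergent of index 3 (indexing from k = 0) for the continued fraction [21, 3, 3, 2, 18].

Using pₖ = aₖpₖ₋₁ + pₖ₋₂, qₖ = aₖqₖ₋₁ + qₖ₋₂ (with p₋₁=1, p₋₂=0, q₋₁=0, q₋₂=1):
  k=0: a=21, p=21, q=1
  k=1: a=3, p=64, q=3
  k=2: a=3, p=213, q=10
  k=3: a=2, p=490, q=23

490/23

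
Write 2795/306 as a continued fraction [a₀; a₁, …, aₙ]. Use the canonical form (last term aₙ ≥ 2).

2795 = 9*306 + 41
306 = 7*41 + 19
41 = 2*19 + 3
19 = 6*3 + 1
3 = 3*1 + 0  (stop)
So 2795/306 = [9; 7, 2, 6, 3].

[9; 7, 2, 6, 3]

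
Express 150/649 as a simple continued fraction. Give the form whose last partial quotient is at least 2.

150 = 0×649 + 150
649 = 4×150 + 49
150 = 3×49 + 3
49 = 16×3 + 1
3 = 3×1 + 0  (stop)
So 150/649 = [0; 4, 3, 16, 3].

[0; 4, 3, 16, 3]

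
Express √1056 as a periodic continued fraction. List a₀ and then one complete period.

a₀ = ⌊√1056⌋ = 32.

[32; 2, 64]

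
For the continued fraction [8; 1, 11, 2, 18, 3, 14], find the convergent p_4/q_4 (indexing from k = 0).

4121/462

Using pₖ = aₖpₖ₋₁ + pₖ₋₂, qₖ = aₖqₖ₋₁ + qₖ₋₂ (with p₋₁=1, p₋₂=0, q₋₁=0, q₋₂=1):
  k=0: a=8, p=8, q=1
  k=1: a=1, p=9, q=1
  k=2: a=11, p=107, q=12
  k=3: a=2, p=223, q=25
  k=4: a=18, p=4121, q=462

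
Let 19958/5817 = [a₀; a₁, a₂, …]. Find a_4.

5

19958 = 3·5817 + 2507   →  a_0 = 3
5817 = 2·2507 + 803   →  a_1 = 2
2507 = 3·803 + 98   →  a_2 = 3
803 = 8·98 + 19   →  a_3 = 8
98 = 5·19 + 3   →  a_4 = 5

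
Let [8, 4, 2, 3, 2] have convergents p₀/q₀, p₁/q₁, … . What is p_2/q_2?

Using pₖ = aₖpₖ₋₁ + pₖ₋₂, qₖ = aₖqₖ₋₁ + qₖ₋₂ (with p₋₁=1, p₋₂=0, q₋₁=0, q₋₂=1):
  k=0: a=8, p=8, q=1
  k=1: a=4, p=33, q=4
  k=2: a=2, p=74, q=9

74/9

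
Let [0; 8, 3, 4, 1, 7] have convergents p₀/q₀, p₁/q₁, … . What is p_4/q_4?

Using pₖ = aₖpₖ₋₁ + pₖ₋₂, qₖ = aₖqₖ₋₁ + qₖ₋₂ (with p₋₁=1, p₋₂=0, q₋₁=0, q₋₂=1):
  k=0: a=0, p=0, q=1
  k=1: a=8, p=1, q=8
  k=2: a=3, p=3, q=25
  k=3: a=4, p=13, q=108
  k=4: a=1, p=16, q=133

16/133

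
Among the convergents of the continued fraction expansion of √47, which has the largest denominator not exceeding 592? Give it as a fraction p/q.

√47 = [6; 1, 5, 1, 12, …] (period length 4).
Convergents:
  p_0/q_0 = 6/1
  p_1/q_1 = 7/1
  p_2/q_2 = 41/6
  p_3/q_3 = 48/7
  p_4/q_4 = 617/90
  p_5/q_5 = 665/97
  p_6/q_6 = 3942/575
  p_7/q_7 = 4607/672
q_6 = 575 ≤ 592 < 672 = q_7, so the answer is 3942/575.

3942/575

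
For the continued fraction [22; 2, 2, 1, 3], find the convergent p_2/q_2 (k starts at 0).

Using pₖ = aₖpₖ₋₁ + pₖ₋₂, qₖ = aₖqₖ₋₁ + qₖ₋₂ (with p₋₁=1, p₋₂=0, q₋₁=0, q₋₂=1):
  k=0: a=22, p=22, q=1
  k=1: a=2, p=45, q=2
  k=2: a=2, p=112, q=5

112/5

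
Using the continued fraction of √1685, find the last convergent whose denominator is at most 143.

1683/41

√1685 = [41; 20, 1, 1, 20, 82, …] (period length 5).
Convergents:
  p_0/q_0 = 41/1
  p_1/q_1 = 821/20
  p_2/q_2 = 862/21
  p_3/q_3 = 1683/41
  p_4/q_4 = 34522/841
q_3 = 41 ≤ 143 < 841 = q_4, so the answer is 1683/41.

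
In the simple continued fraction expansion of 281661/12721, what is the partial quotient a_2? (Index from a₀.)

281661 = 22·12721 + 1799   →  a_0 = 22
12721 = 7·1799 + 128   →  a_1 = 7
1799 = 14·128 + 7   →  a_2 = 14

14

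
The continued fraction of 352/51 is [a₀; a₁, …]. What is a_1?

352 = 6·51 + 46   →  a_0 = 6
51 = 1·46 + 5   →  a_1 = 1

1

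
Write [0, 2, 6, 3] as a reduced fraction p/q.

19/41

Using pₖ = aₖpₖ₋₁ + pₖ₋₂ and qₖ = aₖqₖ₋₁ + qₖ₋₂:
  k=0: a=0, p=0, q=1
  k=1: a=2, p=1, q=2
  k=2: a=6, p=6, q=13
  k=3: a=3, p=19, q=41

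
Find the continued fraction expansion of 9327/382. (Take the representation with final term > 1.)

[24; 2, 2, 2, 15, 2]

9327 = 24·382 + 159
382 = 2·159 + 64
159 = 2·64 + 31
64 = 2·31 + 2
31 = 15·2 + 1
2 = 2·1 + 0  (stop)
So 9327/382 = [24; 2, 2, 2, 15, 2].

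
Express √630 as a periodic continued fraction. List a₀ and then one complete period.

a₀ = ⌊√630⌋ = 25.

[25; 10, 50]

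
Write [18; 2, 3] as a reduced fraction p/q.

Using pₖ = aₖpₖ₋₁ + pₖ₋₂ and qₖ = aₖqₖ₋₁ + qₖ₋₂:
  k=0: a=18, p=18, q=1
  k=1: a=2, p=37, q=2
  k=2: a=3, p=129, q=7

129/7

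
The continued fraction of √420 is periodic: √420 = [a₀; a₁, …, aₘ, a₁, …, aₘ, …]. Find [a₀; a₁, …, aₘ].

[20; 2, 40]

a₀ = ⌊√420⌋ = 20.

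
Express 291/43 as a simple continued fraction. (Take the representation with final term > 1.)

[6; 1, 3, 3, 3]

291 = 6·43 + 33
43 = 1·33 + 10
33 = 3·10 + 3
10 = 3·3 + 1
3 = 3·1 + 0  (stop)
So 291/43 = [6; 1, 3, 3, 3].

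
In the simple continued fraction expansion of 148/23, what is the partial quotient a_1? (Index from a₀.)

2

148 = 6·23 + 10   →  a_0 = 6
23 = 2·10 + 3   →  a_1 = 2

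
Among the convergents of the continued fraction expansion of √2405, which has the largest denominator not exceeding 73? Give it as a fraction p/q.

√2405 = [49; 24, 1, 1, 24, 98, …] (period length 5).
Convergents:
  p_0/q_0 = 49/1
  p_1/q_1 = 1177/24
  p_2/q_2 = 1226/25
  p_3/q_3 = 2403/49
  p_4/q_4 = 58898/1201
q_3 = 49 ≤ 73 < 1201 = q_4, so the answer is 2403/49.

2403/49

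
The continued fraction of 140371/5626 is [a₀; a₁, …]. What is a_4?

15

140371 = 24·5626 + 5347   →  a_0 = 24
5626 = 1·5347 + 279   →  a_1 = 1
5347 = 19·279 + 46   →  a_2 = 19
279 = 6·46 + 3   →  a_3 = 6
46 = 15·3 + 1   →  a_4 = 15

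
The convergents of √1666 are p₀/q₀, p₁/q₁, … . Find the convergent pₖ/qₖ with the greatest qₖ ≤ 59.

√1666 = [40; 1, 4, 2, 4, 1, 80, …] (period length 6).
Convergents:
  p_0/q_0 = 40/1
  p_1/q_1 = 41/1
  p_2/q_2 = 204/5
  p_3/q_3 = 449/11
  p_4/q_4 = 2000/49
  p_5/q_5 = 2449/60
q_4 = 49 ≤ 59 < 60 = q_5, so the answer is 2000/49.

2000/49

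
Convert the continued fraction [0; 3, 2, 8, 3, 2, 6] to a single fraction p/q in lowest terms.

Fold from the inside: start with 6/1.
  2 + 1/6 = 13/6
  3 + 6/13 = 45/13
  8 + 13/45 = 373/45
  2 + 45/373 = 791/373
  3 + 373/791 = 2746/791
  0 + 791/2746 = 791/2746

791/2746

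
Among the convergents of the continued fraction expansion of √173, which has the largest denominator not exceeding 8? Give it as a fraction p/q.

92/7

√173 = [13; 6, 1, 1, 6, 26, …] (period length 5).
Convergents:
  p_0/q_0 = 13/1
  p_1/q_1 = 79/6
  p_2/q_2 = 92/7
  p_3/q_3 = 171/13
q_2 = 7 ≤ 8 < 13 = q_3, so the answer is 92/7.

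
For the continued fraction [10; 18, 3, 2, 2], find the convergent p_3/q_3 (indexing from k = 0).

1287/128

Using pₖ = aₖpₖ₋₁ + pₖ₋₂, qₖ = aₖqₖ₋₁ + qₖ₋₂ (with p₋₁=1, p₋₂=0, q₋₁=0, q₋₂=1):
  k=0: a=10, p=10, q=1
  k=1: a=18, p=181, q=18
  k=2: a=3, p=553, q=55
  k=3: a=2, p=1287, q=128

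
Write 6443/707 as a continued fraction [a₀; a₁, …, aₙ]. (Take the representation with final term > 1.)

6443 = 9·707 + 80
707 = 8·80 + 67
80 = 1·67 + 13
67 = 5·13 + 2
13 = 6·2 + 1
2 = 2·1 + 0  (stop)
So 6443/707 = [9; 8, 1, 5, 6, 2].

[9; 8, 1, 5, 6, 2]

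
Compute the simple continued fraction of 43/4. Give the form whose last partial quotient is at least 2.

43 = 10·4 + 3
4 = 1·3 + 1
3 = 3·1 + 0  (stop)
So 43/4 = [10; 1, 3].

[10; 1, 3]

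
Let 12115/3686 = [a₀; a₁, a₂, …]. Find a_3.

19

12115 = 3·3686 + 1057   →  a_0 = 3
3686 = 3·1057 + 515   →  a_1 = 3
1057 = 2·515 + 27   →  a_2 = 2
515 = 19·27 + 2   →  a_3 = 19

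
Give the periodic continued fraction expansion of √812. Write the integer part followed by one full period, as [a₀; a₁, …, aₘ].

[28; 2, 56]

a₀ = ⌊√812⌋ = 28.
With m₀=0, d₀=1 and mₖ₊₁ = dₖaₖ − mₖ, dₖ₊₁ = (n − mₖ₊₁²)/dₖ, aₖ₊₁ = ⌊(a₀+mₖ₊₁)/dₖ₊₁⌋:
  k=1: m=28, d=28, a=2
  k=2: m=28, d=1, a=56
d=1 and a=2a₀=56 at k=2, so the next step gives (m, d) = (28, 28) again — its k=1 value — and the period has length 2.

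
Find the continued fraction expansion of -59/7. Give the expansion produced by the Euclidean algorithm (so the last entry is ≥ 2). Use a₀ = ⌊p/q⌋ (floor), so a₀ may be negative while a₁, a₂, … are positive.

-59 = -9×7 + 4
7 = 1×4 + 3
4 = 1×3 + 1
3 = 3×1 + 0  (stop)
So -59/7 = [-9; 1, 1, 3].

[-9; 1, 1, 3]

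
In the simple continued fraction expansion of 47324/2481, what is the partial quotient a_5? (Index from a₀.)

3

47324 = 19·2481 + 185   →  a_0 = 19
2481 = 13·185 + 76   →  a_1 = 13
185 = 2·76 + 33   →  a_2 = 2
76 = 2·33 + 10   →  a_3 = 2
33 = 3·10 + 3   →  a_4 = 3
10 = 3·3 + 1   →  a_5 = 3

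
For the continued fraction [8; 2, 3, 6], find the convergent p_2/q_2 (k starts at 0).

59/7

Using pₖ = aₖpₖ₋₁ + pₖ₋₂, qₖ = aₖqₖ₋₁ + qₖ₋₂ (with p₋₁=1, p₋₂=0, q₋₁=0, q₋₂=1):
  k=0: a=8, p=8, q=1
  k=1: a=2, p=17, q=2
  k=2: a=3, p=59, q=7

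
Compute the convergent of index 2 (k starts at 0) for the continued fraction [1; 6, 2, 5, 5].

Using pₖ = aₖpₖ₋₁ + pₖ₋₂, qₖ = aₖqₖ₋₁ + qₖ₋₂ (with p₋₁=1, p₋₂=0, q₋₁=0, q₋₂=1):
  k=0: a=1, p=1, q=1
  k=1: a=6, p=7, q=6
  k=2: a=2, p=15, q=13

15/13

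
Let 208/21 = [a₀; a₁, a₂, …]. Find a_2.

208 = 9·21 + 19   →  a_0 = 9
21 = 1·19 + 2   →  a_1 = 1
19 = 9·2 + 1   →  a_2 = 9

9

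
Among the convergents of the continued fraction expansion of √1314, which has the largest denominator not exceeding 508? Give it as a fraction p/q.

√1314 = [36; 4, 72, …] (period length 2).
Convergents:
  p_0/q_0 = 36/1
  p_1/q_1 = 145/4
  p_2/q_2 = 10476/289
  p_3/q_3 = 42049/1160
q_2 = 289 ≤ 508 < 1160 = q_3, so the answer is 10476/289.

10476/289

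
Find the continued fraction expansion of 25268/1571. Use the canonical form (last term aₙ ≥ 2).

25268 = 16×1571 + 132
1571 = 11×132 + 119
132 = 1×119 + 13
119 = 9×13 + 2
13 = 6×2 + 1
2 = 2×1 + 0  (stop)
So 25268/1571 = [16; 11, 1, 9, 6, 2].

[16; 11, 1, 9, 6, 2]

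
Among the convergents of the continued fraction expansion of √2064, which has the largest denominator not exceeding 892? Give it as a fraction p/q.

16855/371

√2064 = [45; 2, 3, 7, 3, 2, 90, …] (period length 6).
Convergents:
  p_0/q_0 = 45/1
  p_1/q_1 = 91/2
  p_2/q_2 = 318/7
  p_3/q_3 = 2317/51
  p_4/q_4 = 7269/160
  p_5/q_5 = 16855/371
  p_6/q_6 = 1524219/33550
q_5 = 371 ≤ 892 < 33550 = q_6, so the answer is 16855/371.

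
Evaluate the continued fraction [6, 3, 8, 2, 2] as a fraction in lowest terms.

828/131

Using pₖ = aₖpₖ₋₁ + pₖ₋₂ and qₖ = aₖqₖ₋₁ + qₖ₋₂:
  k=0: a=6, p=6, q=1
  k=1: a=3, p=19, q=3
  k=2: a=8, p=158, q=25
  k=3: a=2, p=335, q=53
  k=4: a=2, p=828, q=131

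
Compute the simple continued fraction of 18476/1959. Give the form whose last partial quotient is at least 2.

[9; 2, 3, 7, 12, 1, 2]

18476 = 9·1959 + 845
1959 = 2·845 + 269
845 = 3·269 + 38
269 = 7·38 + 3
38 = 12·3 + 2
3 = 1·2 + 1
2 = 2·1 + 0  (stop)
So 18476/1959 = [9; 2, 3, 7, 12, 1, 2].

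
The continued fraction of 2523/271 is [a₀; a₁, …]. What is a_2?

2523 = 9·271 + 84   →  a_0 = 9
271 = 3·84 + 19   →  a_1 = 3
84 = 4·19 + 8   →  a_2 = 4

4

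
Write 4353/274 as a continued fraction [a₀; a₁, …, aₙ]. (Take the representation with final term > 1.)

[15; 1, 7, 1, 5, 5]

4353 = 15*274 + 243
274 = 1*243 + 31
243 = 7*31 + 26
31 = 1*26 + 5
26 = 5*5 + 1
5 = 5*1 + 0  (stop)
So 4353/274 = [15; 1, 7, 1, 5, 5].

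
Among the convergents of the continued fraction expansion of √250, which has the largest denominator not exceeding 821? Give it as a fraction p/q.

4443/281

√250 = [15; 1, 4, 3, 3, 4, 1, 30, …] (period length 7).
Convergents:
  p_0/q_0 = 15/1
  p_1/q_1 = 16/1
  p_2/q_2 = 79/5
  p_3/q_3 = 253/16
  p_4/q_4 = 838/53
  p_5/q_5 = 3605/228
  p_6/q_6 = 4443/281
  p_7/q_7 = 136895/8658
q_6 = 281 ≤ 821 < 8658 = q_7, so the answer is 4443/281.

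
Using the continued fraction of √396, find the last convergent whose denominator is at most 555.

√396 = [19; 1, 8, 1, 38, …] (period length 4).
Convergents:
  p_0/q_0 = 19/1
  p_1/q_1 = 20/1
  p_2/q_2 = 179/9
  p_3/q_3 = 199/10
  p_4/q_4 = 7741/389
  p_5/q_5 = 7940/399
  p_6/q_6 = 71261/3581
q_5 = 399 ≤ 555 < 3581 = q_6, so the answer is 7940/399.

7940/399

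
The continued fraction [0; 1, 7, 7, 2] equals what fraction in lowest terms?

Fold from the inside: start with 2/1.
  7 + 1/2 = 15/2
  7 + 2/15 = 107/15
  1 + 15/107 = 122/107
  0 + 107/122 = 107/122

107/122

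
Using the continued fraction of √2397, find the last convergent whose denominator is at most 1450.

58751/1200

√2397 = [48; 1, 23, 2, 23, 1, 96, …] (period length 6).
Convergents:
  p_0/q_0 = 48/1
  p_1/q_1 = 49/1
  p_2/q_2 = 1175/24
  p_3/q_3 = 2399/49
  p_4/q_4 = 56352/1151
  p_5/q_5 = 58751/1200
  p_6/q_6 = 5696448/116351
q_5 = 1200 ≤ 1450 < 116351 = q_6, so the answer is 58751/1200.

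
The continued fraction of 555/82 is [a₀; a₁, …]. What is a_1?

1

555 = 6·82 + 63   →  a_0 = 6
82 = 1·63 + 19   →  a_1 = 1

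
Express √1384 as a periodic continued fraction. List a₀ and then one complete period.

a₀ = ⌊√1384⌋ = 37.
With m₀=0, d₀=1 and mₖ₊₁ = dₖaₖ − mₖ, dₖ₊₁ = (n − mₖ₊₁²)/dₖ, aₖ₊₁ = ⌊(a₀+mₖ₊₁)/dₖ₊₁⌋:
  k=1: m=37, d=15, a=4
  k=2: m=23, d=57, a=1
  k=3: m=34, d=4, a=17
  k=4: m=34, d=57, a=1
  k=5: m=23, d=15, a=4
  k=6: m=37, d=1, a=74
d=1 and a=2a₀=74 at k=6, so the next step gives (m, d) = (37, 15) again — its k=1 value — and the period has length 6.

[37; 4, 1, 17, 1, 4, 74]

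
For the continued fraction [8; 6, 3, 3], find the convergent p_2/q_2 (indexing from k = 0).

155/19

Using pₖ = aₖpₖ₋₁ + pₖ₋₂, qₖ = aₖqₖ₋₁ + qₖ₋₂ (with p₋₁=1, p₋₂=0, q₋₁=0, q₋₂=1):
  k=0: a=8, p=8, q=1
  k=1: a=6, p=49, q=6
  k=2: a=3, p=155, q=19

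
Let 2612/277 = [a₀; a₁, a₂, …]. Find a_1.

2

2612 = 9·277 + 119   →  a_0 = 9
277 = 2·119 + 39   →  a_1 = 2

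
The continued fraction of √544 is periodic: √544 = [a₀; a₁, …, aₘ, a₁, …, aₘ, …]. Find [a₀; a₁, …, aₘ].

[23; 3, 11, 3, 46]

a₀ = ⌊√544⌋ = 23.
With m₀=0, d₀=1 and mₖ₊₁ = dₖaₖ − mₖ, dₖ₊₁ = (n − mₖ₊₁²)/dₖ, aₖ₊₁ = ⌊(a₀+mₖ₊₁)/dₖ₊₁⌋:
  k=1: m=23, d=15, a=3
  k=2: m=22, d=4, a=11
  k=3: m=22, d=15, a=3
  k=4: m=23, d=1, a=46
d=1 and a=2a₀=46 at k=4, so the next step gives (m, d) = (23, 15) again — its k=1 value — and the period has length 4.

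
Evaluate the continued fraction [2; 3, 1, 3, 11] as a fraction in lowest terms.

383/169

Fold from the inside: start with 11/1.
  3 + 1/11 = 34/11
  1 + 11/34 = 45/34
  3 + 34/45 = 169/45
  2 + 45/169 = 383/169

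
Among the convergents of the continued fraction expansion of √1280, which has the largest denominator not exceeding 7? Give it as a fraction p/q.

√1280 = [35; 1, 3, 2, 17, 2, 3, 1, 70, …] (period length 8).
Convergents:
  p_0/q_0 = 35/1
  p_1/q_1 = 36/1
  p_2/q_2 = 143/4
  p_3/q_3 = 322/9
q_2 = 4 ≤ 7 < 9 = q_3, so the answer is 143/4.

143/4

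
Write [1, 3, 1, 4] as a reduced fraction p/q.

Fold from the inside: start with 4/1.
  1 + 1/4 = 5/4
  3 + 4/5 = 19/5
  1 + 5/19 = 24/19

24/19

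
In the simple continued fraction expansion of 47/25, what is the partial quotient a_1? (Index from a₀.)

1

47 = 1·25 + 22   →  a_0 = 1
25 = 1·22 + 3   →  a_1 = 1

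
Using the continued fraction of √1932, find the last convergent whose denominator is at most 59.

√1932 = [43; 1, 20, 1, 86, …] (period length 4).
Convergents:
  p_0/q_0 = 43/1
  p_1/q_1 = 44/1
  p_2/q_2 = 923/21
  p_3/q_3 = 967/22
  p_4/q_4 = 84085/1913
q_3 = 22 ≤ 59 < 1913 = q_4, so the answer is 967/22.

967/22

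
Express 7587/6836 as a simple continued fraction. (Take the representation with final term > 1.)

[1; 9, 9, 1, 3, 19]

7587 = 1·6836 + 751
6836 = 9·751 + 77
751 = 9·77 + 58
77 = 1·58 + 19
58 = 3·19 + 1
19 = 19·1 + 0  (stop)
So 7587/6836 = [1; 9, 9, 1, 3, 19].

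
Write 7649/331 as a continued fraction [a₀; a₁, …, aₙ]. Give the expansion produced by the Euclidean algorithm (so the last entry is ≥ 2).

7649 = 23·331 + 36
331 = 9·36 + 7
36 = 5·7 + 1
7 = 7·1 + 0  (stop)
So 7649/331 = [23; 9, 5, 7].

[23; 9, 5, 7]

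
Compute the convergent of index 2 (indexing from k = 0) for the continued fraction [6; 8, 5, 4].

251/41

Using pₖ = aₖpₖ₋₁ + pₖ₋₂, qₖ = aₖqₖ₋₁ + qₖ₋₂ (with p₋₁=1, p₋₂=0, q₋₁=0, q₋₂=1):
  k=0: a=6, p=6, q=1
  k=1: a=8, p=49, q=8
  k=2: a=5, p=251, q=41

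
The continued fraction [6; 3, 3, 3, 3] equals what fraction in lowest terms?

687/109

Fold from the inside: start with 3/1.
  3 + 1/3 = 10/3
  3 + 3/10 = 33/10
  3 + 10/33 = 109/33
  6 + 33/109 = 687/109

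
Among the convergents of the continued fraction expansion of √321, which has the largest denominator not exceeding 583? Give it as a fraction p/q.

√321 = [17; 1, 10, 1, 34, …] (period length 4).
Convergents:
  p_0/q_0 = 17/1
  p_1/q_1 = 18/1
  p_2/q_2 = 197/11
  p_3/q_3 = 215/12
  p_4/q_4 = 7507/419
  p_5/q_5 = 7722/431
  p_6/q_6 = 84727/4729
q_5 = 431 ≤ 583 < 4729 = q_6, so the answer is 7722/431.

7722/431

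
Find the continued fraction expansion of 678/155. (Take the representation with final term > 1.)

[4; 2, 1, 2, 19]

678 = 4×155 + 58
155 = 2×58 + 39
58 = 1×39 + 19
39 = 2×19 + 1
19 = 19×1 + 0  (stop)
So 678/155 = [4; 2, 1, 2, 19].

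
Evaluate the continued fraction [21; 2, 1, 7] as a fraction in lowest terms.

491/23

Fold from the inside: start with 7/1.
  1 + 1/7 = 8/7
  2 + 7/8 = 23/8
  21 + 8/23 = 491/23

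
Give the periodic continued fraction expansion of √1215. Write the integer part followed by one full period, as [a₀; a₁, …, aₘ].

a₀ = ⌊√1215⌋ = 34.
With m₀=0, d₀=1 and mₖ₊₁ = dₖaₖ − mₖ, dₖ₊₁ = (n − mₖ₊₁²)/dₖ, aₖ₊₁ = ⌊(a₀+mₖ₊₁)/dₖ₊₁⌋:
  k=1: m=34, d=59, a=1
  k=2: m=25, d=10, a=5
  k=3: m=25, d=59, a=1
  k=4: m=34, d=1, a=68
d=1 and a=2a₀=68 at k=4, so the next step gives (m, d) = (34, 59) again — its k=1 value — and the period has length 4.

[34; 1, 5, 1, 68]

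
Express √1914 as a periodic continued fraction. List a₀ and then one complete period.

[43; 1, 2, 1, 86]

a₀ = ⌊√1914⌋ = 43.
With m₀=0, d₀=1 and mₖ₊₁ = dₖaₖ − mₖ, dₖ₊₁ = (n − mₖ₊₁²)/dₖ, aₖ₊₁ = ⌊(a₀+mₖ₊₁)/dₖ₊₁⌋:
  k=1: m=43, d=65, a=1
  k=2: m=22, d=22, a=2
  k=3: m=22, d=65, a=1
  k=4: m=43, d=1, a=86
d=1 and a=2a₀=86 at k=4, so the next step gives (m, d) = (43, 65) again — its k=1 value — and the period has length 4.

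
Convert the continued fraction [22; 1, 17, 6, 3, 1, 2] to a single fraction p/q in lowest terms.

28750/1253

Fold from the inside: start with 2/1.
  1 + 1/2 = 3/2
  3 + 2/3 = 11/3
  6 + 3/11 = 69/11
  17 + 11/69 = 1184/69
  1 + 69/1184 = 1253/1184
  22 + 1184/1253 = 28750/1253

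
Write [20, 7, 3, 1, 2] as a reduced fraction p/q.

Fold from the inside: start with 2/1.
  1 + 1/2 = 3/2
  3 + 2/3 = 11/3
  7 + 3/11 = 80/11
  20 + 11/80 = 1611/80

1611/80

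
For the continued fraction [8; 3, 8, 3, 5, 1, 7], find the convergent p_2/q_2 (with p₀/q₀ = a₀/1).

208/25

Using pₖ = aₖpₖ₋₁ + pₖ₋₂, qₖ = aₖqₖ₋₁ + qₖ₋₂ (with p₋₁=1, p₋₂=0, q₋₁=0, q₋₂=1):
  k=0: a=8, p=8, q=1
  k=1: a=3, p=25, q=3
  k=2: a=8, p=208, q=25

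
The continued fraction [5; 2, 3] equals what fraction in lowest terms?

38/7

Using pₖ = aₖpₖ₋₁ + pₖ₋₂ and qₖ = aₖqₖ₋₁ + qₖ₋₂:
  k=0: a=5, p=5, q=1
  k=1: a=2, p=11, q=2
  k=2: a=3, p=38, q=7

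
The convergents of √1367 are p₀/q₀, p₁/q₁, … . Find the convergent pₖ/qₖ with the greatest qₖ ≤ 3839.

101195/2737

√1367 = [36; 1, 35, 1, 72, …] (period length 4).
Convergents:
  p_0/q_0 = 36/1
  p_1/q_1 = 37/1
  p_2/q_2 = 1331/36
  p_3/q_3 = 1368/37
  p_4/q_4 = 99827/2700
  p_5/q_5 = 101195/2737
  p_6/q_6 = 3641652/98495
q_5 = 2737 ≤ 3839 < 98495 = q_6, so the answer is 101195/2737.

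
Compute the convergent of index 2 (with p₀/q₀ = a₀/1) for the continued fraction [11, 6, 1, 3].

78/7

Using pₖ = aₖpₖ₋₁ + pₖ₋₂, qₖ = aₖqₖ₋₁ + qₖ₋₂ (with p₋₁=1, p₋₂=0, q₋₁=0, q₋₂=1):
  k=0: a=11, p=11, q=1
  k=1: a=6, p=67, q=6
  k=2: a=1, p=78, q=7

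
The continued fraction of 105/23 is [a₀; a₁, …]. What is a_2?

1

105 = 4·23 + 13   →  a_0 = 4
23 = 1·13 + 10   →  a_1 = 1
13 = 1·10 + 3   →  a_2 = 1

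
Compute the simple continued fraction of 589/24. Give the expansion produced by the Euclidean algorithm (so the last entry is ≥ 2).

[24; 1, 1, 5, 2]

589 = 24×24 + 13
24 = 1×13 + 11
13 = 1×11 + 2
11 = 5×2 + 1
2 = 2×1 + 0  (stop)
So 589/24 = [24; 1, 1, 5, 2].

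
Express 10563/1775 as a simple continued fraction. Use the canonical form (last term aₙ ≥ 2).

10563 = 5*1775 + 1688
1775 = 1*1688 + 87
1688 = 19*87 + 35
87 = 2*35 + 17
35 = 2*17 + 1
17 = 17*1 + 0  (stop)
So 10563/1775 = [5; 1, 19, 2, 2, 17].

[5; 1, 19, 2, 2, 17]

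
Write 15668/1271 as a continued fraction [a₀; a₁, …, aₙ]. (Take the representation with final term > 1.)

[12; 3, 18, 11, 2]

15668 = 12×1271 + 416
1271 = 3×416 + 23
416 = 18×23 + 2
23 = 11×2 + 1
2 = 2×1 + 0  (stop)
So 15668/1271 = [12; 3, 18, 11, 2].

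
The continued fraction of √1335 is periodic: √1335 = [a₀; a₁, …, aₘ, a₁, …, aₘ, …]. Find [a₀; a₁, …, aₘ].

[36; 1, 1, 6, 7, 6, 1, 1, 72]

a₀ = ⌊√1335⌋ = 36.
With m₀=0, d₀=1 and mₖ₊₁ = dₖaₖ − mₖ, dₖ₊₁ = (n − mₖ₊₁²)/dₖ, aₖ₊₁ = ⌊(a₀+mₖ₊₁)/dₖ₊₁⌋:
  k=1: m=36, d=39, a=1
  k=2: m=3, d=34, a=1
  k=3: m=31, d=11, a=6
  k=4: m=35, d=10, a=7
  k=5: m=35, d=11, a=6
  k=6: m=31, d=34, a=1
  k=7: m=3, d=39, a=1
  k=8: m=36, d=1, a=72
d=1 and a=2a₀=72 at k=8, so the next step gives (m, d) = (36, 39) again — its k=1 value — and the period has length 8.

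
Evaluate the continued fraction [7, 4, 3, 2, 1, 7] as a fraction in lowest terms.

2394/331

Using pₖ = aₖpₖ₋₁ + pₖ₋₂ and qₖ = aₖqₖ₋₁ + qₖ₋₂:
  k=0: a=7, p=7, q=1
  k=1: a=4, p=29, q=4
  k=2: a=3, p=94, q=13
  k=3: a=2, p=217, q=30
  k=4: a=1, p=311, q=43
  k=5: a=7, p=2394, q=331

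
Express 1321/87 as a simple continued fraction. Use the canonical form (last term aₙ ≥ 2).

1321 = 15*87 + 16
87 = 5*16 + 7
16 = 2*7 + 2
7 = 3*2 + 1
2 = 2*1 + 0  (stop)
So 1321/87 = [15; 5, 2, 3, 2].

[15; 5, 2, 3, 2]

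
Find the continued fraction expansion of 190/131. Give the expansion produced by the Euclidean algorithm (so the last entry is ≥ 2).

[1; 2, 4, 1, 1, 6]

190 = 1·131 + 59
131 = 2·59 + 13
59 = 4·13 + 7
13 = 1·7 + 6
7 = 1·6 + 1
6 = 6·1 + 0  (stop)
So 190/131 = [1; 2, 4, 1, 1, 6].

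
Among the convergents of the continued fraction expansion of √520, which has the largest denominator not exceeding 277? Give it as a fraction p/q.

5222/229

√520 = [22; 1, 4, 11, 4, 1, 44, …] (period length 6).
Convergents:
  p_0/q_0 = 22/1
  p_1/q_1 = 23/1
  p_2/q_2 = 114/5
  p_3/q_3 = 1277/56
  p_4/q_4 = 5222/229
  p_5/q_5 = 6499/285
q_4 = 229 ≤ 277 < 285 = q_5, so the answer is 5222/229.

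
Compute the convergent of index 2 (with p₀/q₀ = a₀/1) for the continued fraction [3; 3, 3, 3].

Using pₖ = aₖpₖ₋₁ + pₖ₋₂, qₖ = aₖqₖ₋₁ + qₖ₋₂ (with p₋₁=1, p₋₂=0, q₋₁=0, q₋₂=1):
  k=0: a=3, p=3, q=1
  k=1: a=3, p=10, q=3
  k=2: a=3, p=33, q=10

33/10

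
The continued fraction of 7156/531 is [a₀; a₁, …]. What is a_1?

2

7156 = 13·531 + 253   →  a_0 = 13
531 = 2·253 + 25   →  a_1 = 2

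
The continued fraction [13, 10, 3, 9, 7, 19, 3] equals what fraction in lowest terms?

1571613/119999

Fold from the inside: start with 3/1.
  19 + 1/3 = 58/3
  7 + 3/58 = 409/58
  9 + 58/409 = 3739/409
  3 + 409/3739 = 11626/3739
  10 + 3739/11626 = 119999/11626
  13 + 11626/119999 = 1571613/119999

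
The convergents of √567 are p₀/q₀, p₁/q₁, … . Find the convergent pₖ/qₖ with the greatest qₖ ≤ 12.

√567 = [23; 1, 4, 3, 4, 1, 46, …] (period length 6).
Convergents:
  p_0/q_0 = 23/1
  p_1/q_1 = 24/1
  p_2/q_2 = 119/5
  p_3/q_3 = 381/16
q_2 = 5 ≤ 12 < 16 = q_3, so the answer is 119/5.

119/5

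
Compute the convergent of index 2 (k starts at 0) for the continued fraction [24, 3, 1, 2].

Using pₖ = aₖpₖ₋₁ + pₖ₋₂, qₖ = aₖqₖ₋₁ + qₖ₋₂ (with p₋₁=1, p₋₂=0, q₋₁=0, q₋₂=1):
  k=0: a=24, p=24, q=1
  k=1: a=3, p=73, q=3
  k=2: a=1, p=97, q=4

97/4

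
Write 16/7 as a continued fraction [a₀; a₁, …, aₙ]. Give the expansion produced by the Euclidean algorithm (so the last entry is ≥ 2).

16 = 2×7 + 2
7 = 3×2 + 1
2 = 2×1 + 0  (stop)
So 16/7 = [2; 3, 2].

[2; 3, 2]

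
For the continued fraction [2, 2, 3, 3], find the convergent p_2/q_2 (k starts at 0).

Using pₖ = aₖpₖ₋₁ + pₖ₋₂, qₖ = aₖqₖ₋₁ + qₖ₋₂ (with p₋₁=1, p₋₂=0, q₋₁=0, q₋₂=1):
  k=0: a=2, p=2, q=1
  k=1: a=2, p=5, q=2
  k=2: a=3, p=17, q=7

17/7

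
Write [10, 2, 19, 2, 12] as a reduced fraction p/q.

10477/999

Fold from the inside: start with 12/1.
  2 + 1/12 = 25/12
  19 + 12/25 = 487/25
  2 + 25/487 = 999/487
  10 + 487/999 = 10477/999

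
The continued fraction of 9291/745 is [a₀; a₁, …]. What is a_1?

2

9291 = 12·745 + 351   →  a_0 = 12
745 = 2·351 + 43   →  a_1 = 2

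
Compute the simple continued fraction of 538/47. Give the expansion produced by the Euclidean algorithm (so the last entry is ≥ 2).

538 = 11×47 + 21
47 = 2×21 + 5
21 = 4×5 + 1
5 = 5×1 + 0  (stop)
So 538/47 = [11; 2, 4, 5].

[11; 2, 4, 5]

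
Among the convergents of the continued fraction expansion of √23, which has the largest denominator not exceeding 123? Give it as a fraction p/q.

√23 = [4; 1, 3, 1, 8, …] (period length 4).
Convergents:
  p_0/q_0 = 4/1
  p_1/q_1 = 5/1
  p_2/q_2 = 19/4
  p_3/q_3 = 24/5
  p_4/q_4 = 211/44
  p_5/q_5 = 235/49
  p_6/q_6 = 916/191
q_5 = 49 ≤ 123 < 191 = q_6, so the answer is 235/49.

235/49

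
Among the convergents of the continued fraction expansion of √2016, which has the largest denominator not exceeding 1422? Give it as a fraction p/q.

√2016 = [44; 1, 8, 1, 88, …] (period length 4).
Convergents:
  p_0/q_0 = 44/1
  p_1/q_1 = 45/1
  p_2/q_2 = 404/9
  p_3/q_3 = 449/10
  p_4/q_4 = 39916/889
  p_5/q_5 = 40365/899
  p_6/q_6 = 362836/8081
q_5 = 899 ≤ 1422 < 8081 = q_6, so the answer is 40365/899.

40365/899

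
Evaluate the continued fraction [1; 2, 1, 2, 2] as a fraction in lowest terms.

Using pₖ = aₖpₖ₋₁ + pₖ₋₂ and qₖ = aₖqₖ₋₁ + qₖ₋₂:
  k=0: a=1, p=1, q=1
  k=1: a=2, p=3, q=2
  k=2: a=1, p=4, q=3
  k=3: a=2, p=11, q=8
  k=4: a=2, p=26, q=19

26/19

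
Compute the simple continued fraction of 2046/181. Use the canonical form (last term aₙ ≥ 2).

2046 = 11·181 + 55
181 = 3·55 + 16
55 = 3·16 + 7
16 = 2·7 + 2
7 = 3·2 + 1
2 = 2·1 + 0  (stop)
So 2046/181 = [11; 3, 3, 2, 3, 2].

[11; 3, 3, 2, 3, 2]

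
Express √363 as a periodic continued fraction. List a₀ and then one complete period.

[19; 19, 38]

a₀ = ⌊√363⌋ = 19.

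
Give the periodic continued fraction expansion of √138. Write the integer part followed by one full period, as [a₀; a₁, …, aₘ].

[11; 1, 2, 1, 22]

a₀ = ⌊√138⌋ = 11.
With m₀=0, d₀=1 and mₖ₊₁ = dₖaₖ − mₖ, dₖ₊₁ = (n − mₖ₊₁²)/dₖ, aₖ₊₁ = ⌊(a₀+mₖ₊₁)/dₖ₊₁⌋:
  k=1: m=11, d=17, a=1
  k=2: m=6, d=6, a=2
  k=3: m=6, d=17, a=1
  k=4: m=11, d=1, a=22
d=1 and a=2a₀=22 at k=4, so the next step gives (m, d) = (11, 17) again — its k=1 value — and the period has length 4.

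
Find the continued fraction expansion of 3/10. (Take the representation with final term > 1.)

[0; 3, 3]

3 = 0·10 + 3
10 = 3·3 + 1
3 = 3·1 + 0  (stop)
So 3/10 = [0; 3, 3].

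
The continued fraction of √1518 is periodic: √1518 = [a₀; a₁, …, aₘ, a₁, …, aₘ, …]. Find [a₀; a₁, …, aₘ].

a₀ = ⌊√1518⌋ = 38.
With m₀=0, d₀=1 and mₖ₊₁ = dₖaₖ − mₖ, dₖ₊₁ = (n − mₖ₊₁²)/dₖ, aₖ₊₁ = ⌊(a₀+mₖ₊₁)/dₖ₊₁⌋:
  k=1: m=38, d=74, a=1
  k=2: m=36, d=3, a=24
  k=3: m=36, d=74, a=1
  k=4: m=38, d=1, a=76
d=1 and a=2a₀=76 at k=4, so the next step gives (m, d) = (38, 74) again — its k=1 value — and the period has length 4.

[38; 1, 24, 1, 76]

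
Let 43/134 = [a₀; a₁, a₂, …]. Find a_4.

43 = 0·134 + 43   →  a_0 = 0
134 = 3·43 + 5   →  a_1 = 3
43 = 8·5 + 3   →  a_2 = 8
5 = 1·3 + 2   →  a_3 = 1
3 = 1·2 + 1   →  a_4 = 1

1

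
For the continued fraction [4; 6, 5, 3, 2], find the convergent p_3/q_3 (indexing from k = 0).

Using pₖ = aₖpₖ₋₁ + pₖ₋₂, qₖ = aₖqₖ₋₁ + qₖ₋₂ (with p₋₁=1, p₋₂=0, q₋₁=0, q₋₂=1):
  k=0: a=4, p=4, q=1
  k=1: a=6, p=25, q=6
  k=2: a=5, p=129, q=31
  k=3: a=3, p=412, q=99

412/99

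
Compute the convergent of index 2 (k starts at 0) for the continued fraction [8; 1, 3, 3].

35/4

Using pₖ = aₖpₖ₋₁ + pₖ₋₂, qₖ = aₖqₖ₋₁ + qₖ₋₂ (with p₋₁=1, p₋₂=0, q₋₁=0, q₋₂=1):
  k=0: a=8, p=8, q=1
  k=1: a=1, p=9, q=1
  k=2: a=3, p=35, q=4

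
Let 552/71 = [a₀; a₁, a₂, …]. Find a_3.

552 = 7·71 + 55   →  a_0 = 7
71 = 1·55 + 16   →  a_1 = 1
55 = 3·16 + 7   →  a_2 = 3
16 = 2·7 + 2   →  a_3 = 2

2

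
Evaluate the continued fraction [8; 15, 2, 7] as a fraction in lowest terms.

1871/232

Using pₖ = aₖpₖ₋₁ + pₖ₋₂ and qₖ = aₖqₖ₋₁ + qₖ₋₂:
  k=0: a=8, p=8, q=1
  k=1: a=15, p=121, q=15
  k=2: a=2, p=250, q=31
  k=3: a=7, p=1871, q=232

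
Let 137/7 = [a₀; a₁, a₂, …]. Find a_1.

1

137 = 19·7 + 4   →  a_0 = 19
7 = 1·4 + 3   →  a_1 = 1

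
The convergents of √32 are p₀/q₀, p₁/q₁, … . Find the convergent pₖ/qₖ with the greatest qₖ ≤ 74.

379/67

√32 = [5; 1, 1, 1, 10, …] (period length 4).
Convergents:
  p_0/q_0 = 5/1
  p_1/q_1 = 6/1
  p_2/q_2 = 11/2
  p_3/q_3 = 17/3
  p_4/q_4 = 181/32
  p_5/q_5 = 198/35
  p_6/q_6 = 379/67
  p_7/q_7 = 577/102
q_6 = 67 ≤ 74 < 102 = q_7, so the answer is 379/67.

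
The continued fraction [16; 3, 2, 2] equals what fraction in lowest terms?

277/17

Using pₖ = aₖpₖ₋₁ + pₖ₋₂ and qₖ = aₖqₖ₋₁ + qₖ₋₂:
  k=0: a=16, p=16, q=1
  k=1: a=3, p=49, q=3
  k=2: a=2, p=114, q=7
  k=3: a=2, p=277, q=17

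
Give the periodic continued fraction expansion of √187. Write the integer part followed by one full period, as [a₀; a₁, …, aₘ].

a₀ = ⌊√187⌋ = 13.
With m₀=0, d₀=1 and mₖ₊₁ = dₖaₖ − mₖ, dₖ₊₁ = (n − mₖ₊₁²)/dₖ, aₖ₊₁ = ⌊(a₀+mₖ₊₁)/dₖ₊₁⌋:
  k=1: m=13, d=18, a=1
  k=2: m=5, d=9, a=2
  k=3: m=13, d=2, a=13
  k=4: m=13, d=9, a=2
  k=5: m=5, d=18, a=1
  k=6: m=13, d=1, a=26
d=1 and a=2a₀=26 at k=6, so the next step gives (m, d) = (13, 18) again — its k=1 value — and the period has length 6.

[13; 1, 2, 13, 2, 1, 26]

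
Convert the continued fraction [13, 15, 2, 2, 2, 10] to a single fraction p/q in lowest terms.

25176/1927

Fold from the inside: start with 10/1.
  2 + 1/10 = 21/10
  2 + 10/21 = 52/21
  2 + 21/52 = 125/52
  15 + 52/125 = 1927/125
  13 + 125/1927 = 25176/1927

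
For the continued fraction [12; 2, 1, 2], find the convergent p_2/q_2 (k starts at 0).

37/3

Using pₖ = aₖpₖ₋₁ + pₖ₋₂, qₖ = aₖqₖ₋₁ + qₖ₋₂ (with p₋₁=1, p₋₂=0, q₋₁=0, q₋₂=1):
  k=0: a=12, p=12, q=1
  k=1: a=2, p=25, q=2
  k=2: a=1, p=37, q=3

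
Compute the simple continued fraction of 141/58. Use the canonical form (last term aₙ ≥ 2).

[2; 2, 3, 8]

141 = 2·58 + 25
58 = 2·25 + 8
25 = 3·8 + 1
8 = 8·1 + 0  (stop)
So 141/58 = [2; 2, 3, 8].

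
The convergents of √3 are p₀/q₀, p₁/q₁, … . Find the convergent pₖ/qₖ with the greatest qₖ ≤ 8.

√3 = [1; 1, 2, …] (period length 2).
Convergents:
  p_0/q_0 = 1/1
  p_1/q_1 = 2/1
  p_2/q_2 = 5/3
  p_3/q_3 = 7/4
  p_4/q_4 = 19/11
q_3 = 4 ≤ 8 < 11 = q_4, so the answer is 7/4.

7/4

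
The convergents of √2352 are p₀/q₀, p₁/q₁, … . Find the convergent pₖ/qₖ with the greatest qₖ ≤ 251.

√2352 = [48; 2, 96, …] (period length 2).
Convergents:
  p_0/q_0 = 48/1
  p_1/q_1 = 97/2
  p_2/q_2 = 9360/193
  p_3/q_3 = 18817/388
q_2 = 193 ≤ 251 < 388 = q_3, so the answer is 9360/193.

9360/193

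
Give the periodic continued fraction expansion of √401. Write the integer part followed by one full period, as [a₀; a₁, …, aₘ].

[20; 40]

a₀ = ⌊√401⌋ = 20.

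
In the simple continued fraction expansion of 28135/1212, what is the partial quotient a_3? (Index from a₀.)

2

28135 = 23·1212 + 259   →  a_0 = 23
1212 = 4·259 + 176   →  a_1 = 4
259 = 1·176 + 83   →  a_2 = 1
176 = 2·83 + 10   →  a_3 = 2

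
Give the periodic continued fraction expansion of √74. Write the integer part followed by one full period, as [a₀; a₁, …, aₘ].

a₀ = ⌊√74⌋ = 8.
With m₀=0, d₀=1 and mₖ₊₁ = dₖaₖ − mₖ, dₖ₊₁ = (n − mₖ₊₁²)/dₖ, aₖ₊₁ = ⌊(a₀+mₖ₊₁)/dₖ₊₁⌋:
  k=1: m=8, d=10, a=1
  k=2: m=2, d=7, a=1
  k=3: m=5, d=7, a=1
  k=4: m=2, d=10, a=1
  k=5: m=8, d=1, a=16
d=1 and a=2a₀=16 at k=5, so the next step gives (m, d) = (8, 10) again — its k=1 value — and the period has length 5.

[8; 1, 1, 1, 1, 16]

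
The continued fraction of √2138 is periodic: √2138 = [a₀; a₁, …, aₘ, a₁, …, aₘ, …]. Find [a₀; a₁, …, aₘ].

a₀ = ⌊√2138⌋ = 46.
With m₀=0, d₀=1 and mₖ₊₁ = dₖaₖ − mₖ, dₖ₊₁ = (n − mₖ₊₁²)/dₖ, aₖ₊₁ = ⌊(a₀+mₖ₊₁)/dₖ₊₁⌋:
  k=1: m=46, d=22, a=4
  k=2: m=42, d=17, a=5
  k=3: m=43, d=17, a=5
  k=4: m=42, d=22, a=4
  k=5: m=46, d=1, a=92
d=1 and a=2a₀=92 at k=5, so the next step gives (m, d) = (46, 22) again — its k=1 value — and the period has length 5.

[46; 4, 5, 5, 4, 92]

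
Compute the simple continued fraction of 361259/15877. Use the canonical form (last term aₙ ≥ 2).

361259 = 22·15877 + 11965
15877 = 1·11965 + 3912
11965 = 3·3912 + 229
3912 = 17·229 + 19
229 = 12·19 + 1
19 = 19·1 + 0  (stop)
So 361259/15877 = [22; 1, 3, 17, 12, 19].

[22; 1, 3, 17, 12, 19]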